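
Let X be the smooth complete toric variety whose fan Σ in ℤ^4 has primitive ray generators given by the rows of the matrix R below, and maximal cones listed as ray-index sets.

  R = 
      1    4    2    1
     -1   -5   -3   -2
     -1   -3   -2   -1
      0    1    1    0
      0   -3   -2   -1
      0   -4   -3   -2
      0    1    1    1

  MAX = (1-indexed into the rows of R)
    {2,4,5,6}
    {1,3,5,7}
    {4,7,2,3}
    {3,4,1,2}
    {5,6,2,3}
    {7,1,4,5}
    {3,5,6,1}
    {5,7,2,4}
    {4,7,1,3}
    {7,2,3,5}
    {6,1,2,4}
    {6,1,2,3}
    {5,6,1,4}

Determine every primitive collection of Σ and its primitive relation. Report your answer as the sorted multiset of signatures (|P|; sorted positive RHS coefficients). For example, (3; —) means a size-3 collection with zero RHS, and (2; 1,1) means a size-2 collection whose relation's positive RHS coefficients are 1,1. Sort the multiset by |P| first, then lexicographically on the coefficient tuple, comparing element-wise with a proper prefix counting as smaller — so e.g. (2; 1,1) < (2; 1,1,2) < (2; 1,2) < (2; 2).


Δ(Σ) — 7 vertices, 5 min non-faces:

  P = {6,7}:  v_{6} + v_{7} = v_{5}  →  sig = (2; 1)
  P = {1,2,7}:  v_{1} + v_{2} + v_{7} = 0  →  sig = (3; —)
  P = {1,2,5}:  v_{1} + v_{2} + v_{5} = v_{6}  →  sig = (3; 1)
  P = {3,4,5}:  v_{3} + v_{4} + v_{5} = v_{2}  →  sig = (3; 1)
  P = {3,4,6}:  v_{3} + v_{4} + v_{6} = v_{1} + 2·v_{2}  →  sig = (3; 1,2)

Sorted signature multiset PRS(X):
    (2; 1)
    (3; —)
    (3; 1)
    (3; 1)
    (3; 1,2)


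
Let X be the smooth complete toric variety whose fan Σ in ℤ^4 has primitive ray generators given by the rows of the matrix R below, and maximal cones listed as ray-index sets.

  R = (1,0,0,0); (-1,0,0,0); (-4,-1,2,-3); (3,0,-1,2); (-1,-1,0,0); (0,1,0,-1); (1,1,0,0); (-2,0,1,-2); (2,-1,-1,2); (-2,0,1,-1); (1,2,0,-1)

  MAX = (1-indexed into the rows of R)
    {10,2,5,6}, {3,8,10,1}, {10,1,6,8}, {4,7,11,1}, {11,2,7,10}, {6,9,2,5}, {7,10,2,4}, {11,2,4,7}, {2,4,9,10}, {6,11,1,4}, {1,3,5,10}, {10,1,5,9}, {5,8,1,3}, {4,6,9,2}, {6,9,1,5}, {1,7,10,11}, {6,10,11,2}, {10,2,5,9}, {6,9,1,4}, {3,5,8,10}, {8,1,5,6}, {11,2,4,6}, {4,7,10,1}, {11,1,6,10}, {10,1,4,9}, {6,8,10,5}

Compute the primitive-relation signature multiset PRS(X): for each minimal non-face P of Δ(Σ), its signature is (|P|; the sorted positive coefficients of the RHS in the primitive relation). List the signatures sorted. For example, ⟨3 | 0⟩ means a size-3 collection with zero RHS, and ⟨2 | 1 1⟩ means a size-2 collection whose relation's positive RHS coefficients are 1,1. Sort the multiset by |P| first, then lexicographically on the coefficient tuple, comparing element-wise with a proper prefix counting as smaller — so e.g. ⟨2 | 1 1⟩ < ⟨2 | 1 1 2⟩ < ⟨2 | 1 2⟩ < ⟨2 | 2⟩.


The 23 primitive collections of Σ (r=11, n=4):

  P={1,2}:  v_{1} + v_{2} = 0  ⇒ sig = ⟨2 | 0⟩
  P={5,7}:  v_{5} + v_{7} = 0  ⇒ sig = ⟨2 | 0⟩
  P={4,5}:  v_{4} + v_{5} = v_{9}  ⇒ sig = ⟨2 | 1⟩
  P={4,8}:  v_{4} + v_{8} = v_{1}  ⇒ sig = ⟨2 | 1⟩
  P={5,11}:  v_{5} + v_{11} = v_{6}  ⇒ sig = ⟨2 | 1⟩
  P={6,7}:  v_{6} + v_{7} = v_{11}  ⇒ sig = ⟨2 | 1⟩
  P={7,9}:  v_{7} + v_{9} = v_{4}  ⇒ sig = ⟨2 | 1⟩
  P={8,9}:  v_{8} + v_{9} = v_{1} + v_{5}  ⇒ sig = ⟨2 | 1 1⟩
  P={9,11}:  v_{9} + v_{11} = v_{4} + v_{6}  ⇒ sig = ⟨2 | 1 1⟩
  P={2,3}:  v_{2} + v_{3} = v_{5} + v_{8} + v_{10}  ⇒ sig = ⟨2 | 1 1 1⟩
  P={2,8}:  v_{2} + v_{8} = v_{5} + v_{6} + v_{10}  ⇒ sig = ⟨2 | 1 1 1⟩
  P={3,7}:  v_{3} + v_{7} = v_{1} + v_{8} + v_{10}  ⇒ sig = ⟨2 | 1 1 1⟩
  P={7,8}:  v_{7} + v_{8} = v_{1} + v_{6} + v_{10}  ⇒ sig = ⟨2 | 1 1 1⟩
  P={3,11}:  v_{3} + v_{11} = v_{1} + v_{6} + v_{8} + v_{10}  ⇒ sig = ⟨2 | 1 1 1 1⟩
  P={3,4}:  v_{3} + v_{4} = 2·v_{1} + v_{5} + v_{10}  ⇒ sig = ⟨2 | 1 1 2⟩
  P={8,11}:  v_{8} + v_{11} = v_{1} + 2·v_{6} + v_{10}  ⇒ sig = ⟨2 | 1 1 2⟩
  P={3,9}:  v_{3} + v_{9} = 2·v_{1} + 2·v_{5} + v_{10}  ⇒ sig = ⟨2 | 1 2 2⟩
  P={3,6}:  v_{3} + v_{6} = 2·v_{8}  ⇒ sig = ⟨2 | 2⟩
  P={6,9,10}:  v_{6} + v_{9} + v_{10} = 0  ⇒ sig = ⟨3 | 0⟩
  P={4,6,10}:  v_{4} + v_{6} + v_{10} = v_{7}  ⇒ sig = ⟨3 | 1⟩
  P={4,10,11}:  v_{4} + v_{10} + v_{11} = 2·v_{7}  ⇒ sig = ⟨3 | 2⟩
  P={1,5,6,10}:  v_{1} + v_{5} + v_{6} + v_{10} = v_{8}  ⇒ sig = ⟨4 | 1⟩
  P={1,5,8,10}:  v_{1} + v_{5} + v_{8} + v_{10} = v_{3}  ⇒ sig = ⟨4 | 1⟩

Hence PRS(X_Σ) =
{ ⟨2 | 0⟩ ×2,  ⟨2 | 1⟩ ×5,  ⟨2 | 1 1⟩ ×2,  ⟨2 | 1 1 1⟩ ×4,  ⟨2 | 1 1 1 1⟩,  ⟨2 | 1 1 2⟩ ×2,  ⟨2 | 1 2 2⟩,  ⟨2 | 2⟩,  ⟨3 | 0⟩,  ⟨3 | 1⟩,  ⟨3 | 2⟩,  ⟨4 | 1⟩ ×2 }


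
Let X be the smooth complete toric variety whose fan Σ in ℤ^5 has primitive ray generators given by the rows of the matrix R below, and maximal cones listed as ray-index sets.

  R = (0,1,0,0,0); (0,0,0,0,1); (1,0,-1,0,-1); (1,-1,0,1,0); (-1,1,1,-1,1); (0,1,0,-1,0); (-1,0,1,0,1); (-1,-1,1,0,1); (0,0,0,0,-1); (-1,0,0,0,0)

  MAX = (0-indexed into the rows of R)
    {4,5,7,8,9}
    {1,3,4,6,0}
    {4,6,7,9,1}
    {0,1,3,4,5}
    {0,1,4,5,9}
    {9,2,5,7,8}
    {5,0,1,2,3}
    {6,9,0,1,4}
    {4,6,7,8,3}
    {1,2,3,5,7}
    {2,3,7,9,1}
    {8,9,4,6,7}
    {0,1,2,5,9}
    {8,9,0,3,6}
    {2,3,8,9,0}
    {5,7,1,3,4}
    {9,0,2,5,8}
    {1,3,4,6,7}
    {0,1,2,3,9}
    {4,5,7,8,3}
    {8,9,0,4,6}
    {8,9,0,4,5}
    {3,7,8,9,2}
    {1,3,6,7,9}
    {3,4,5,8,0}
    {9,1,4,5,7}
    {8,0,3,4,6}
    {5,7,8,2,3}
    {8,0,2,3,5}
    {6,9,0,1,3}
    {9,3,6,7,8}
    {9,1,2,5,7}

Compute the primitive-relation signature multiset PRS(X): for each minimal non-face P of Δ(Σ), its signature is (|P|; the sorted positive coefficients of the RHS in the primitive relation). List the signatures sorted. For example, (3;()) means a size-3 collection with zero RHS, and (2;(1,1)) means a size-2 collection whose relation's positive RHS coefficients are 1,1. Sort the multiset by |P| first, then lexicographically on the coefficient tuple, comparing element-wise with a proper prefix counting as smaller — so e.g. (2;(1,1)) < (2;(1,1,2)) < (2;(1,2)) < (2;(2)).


|primitive collections| = 7. Relations:

  P = {1,8}:  v_{1} + v_{8} = 0 ; sig = (2;())
  P = {2,6}:  v_{2} + v_{6} = 0 ; sig = (2;())
  P = {0,7}:  v_{0} + v_{7} = v_{6} ; sig = (2;(1))
  P = {2,4}:  v_{2} + v_{4} = v_{5} ; sig = (2;(1))
  P = {5,6}:  v_{5} + v_{6} = v_{4} ; sig = (2;(1))
  P = {3,5,9}:  v_{3} + v_{5} + v_{9} = 0 ; sig = (3;())
  P = {3,4,9}:  v_{3} + v_{4} + v_{9} = v_{6} ; sig = (3;(1))

Signatures (|P|; sorted positive RHS coefficients), sorted:
[(2;()), (2;()), (2;(1)), (2;(1)), (2;(1)), (3;()), (3;(1))]


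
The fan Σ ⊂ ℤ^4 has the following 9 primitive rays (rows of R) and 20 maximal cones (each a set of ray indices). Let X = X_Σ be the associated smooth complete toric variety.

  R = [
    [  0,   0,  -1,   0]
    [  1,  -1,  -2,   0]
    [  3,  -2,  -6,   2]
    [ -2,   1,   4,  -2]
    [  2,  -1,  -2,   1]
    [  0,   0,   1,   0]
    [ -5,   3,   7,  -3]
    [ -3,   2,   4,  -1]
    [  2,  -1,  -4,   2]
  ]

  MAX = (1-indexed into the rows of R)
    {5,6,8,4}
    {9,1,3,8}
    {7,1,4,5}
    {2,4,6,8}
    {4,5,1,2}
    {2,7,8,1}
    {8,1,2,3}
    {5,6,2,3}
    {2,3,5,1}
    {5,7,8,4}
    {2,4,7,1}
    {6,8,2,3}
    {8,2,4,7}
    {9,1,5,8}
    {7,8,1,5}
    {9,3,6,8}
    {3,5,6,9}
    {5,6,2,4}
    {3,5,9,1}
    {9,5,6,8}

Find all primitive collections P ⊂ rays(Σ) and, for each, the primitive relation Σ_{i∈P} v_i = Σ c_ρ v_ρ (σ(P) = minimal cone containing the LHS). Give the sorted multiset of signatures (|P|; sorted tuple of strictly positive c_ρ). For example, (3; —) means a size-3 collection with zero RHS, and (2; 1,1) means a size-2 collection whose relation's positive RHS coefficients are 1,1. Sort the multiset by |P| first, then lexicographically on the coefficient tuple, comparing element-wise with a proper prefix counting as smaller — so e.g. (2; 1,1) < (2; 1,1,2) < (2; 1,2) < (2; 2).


Δ(Σ) — 9 vertices, 11 min non-faces:

  P={1,6}:  v_{1} + v_{6} = 0 — sig = (2; —)
  P={4,9}:  v_{4} + v_{9} = 0 — sig = (2; —)
  P={2,9}:  v_{2} + v_{9} = v_{3} — sig = (2; 1)
  P={3,4}:  v_{3} + v_{4} = v_{2} — sig = (2; 1)
  P={6,7}:  v_{6} + v_{7} = v_{4} + v_{8} — sig = (2; 1,1)
  P={7,9}:  v_{7} + v_{9} = v_{1} + v_{8} — sig = (2; 1,1)
  P={3,7}:  v_{3} + v_{7} = v_{1} + v_{2} + v_{8} — sig = (2; 1,1,1)
  P={2,5,8}:  v_{2} + v_{5} + v_{8} = 0 — sig = (3; —)
  P={1,4,8}:  v_{1} + v_{4} + v_{8} = v_{7} — sig = (3; 1)
  P={3,5,8}:  v_{3} + v_{5} + v_{8} = v_{9} — sig = (3; 1)
  P={2,5,7}:  v_{2} + v_{5} + v_{7} = v_{1} + v_{4} — sig = (3; 1,1)

Signatures (|P|; sorted positive RHS coefficients), sorted:
    (2; —)
    (2; —)
    (2; 1)
    (2; 1)
    (2; 1,1)
    (2; 1,1)
    (2; 1,1,1)
    (3; —)
    (3; 1)
    (3; 1)
    (3; 1,1)


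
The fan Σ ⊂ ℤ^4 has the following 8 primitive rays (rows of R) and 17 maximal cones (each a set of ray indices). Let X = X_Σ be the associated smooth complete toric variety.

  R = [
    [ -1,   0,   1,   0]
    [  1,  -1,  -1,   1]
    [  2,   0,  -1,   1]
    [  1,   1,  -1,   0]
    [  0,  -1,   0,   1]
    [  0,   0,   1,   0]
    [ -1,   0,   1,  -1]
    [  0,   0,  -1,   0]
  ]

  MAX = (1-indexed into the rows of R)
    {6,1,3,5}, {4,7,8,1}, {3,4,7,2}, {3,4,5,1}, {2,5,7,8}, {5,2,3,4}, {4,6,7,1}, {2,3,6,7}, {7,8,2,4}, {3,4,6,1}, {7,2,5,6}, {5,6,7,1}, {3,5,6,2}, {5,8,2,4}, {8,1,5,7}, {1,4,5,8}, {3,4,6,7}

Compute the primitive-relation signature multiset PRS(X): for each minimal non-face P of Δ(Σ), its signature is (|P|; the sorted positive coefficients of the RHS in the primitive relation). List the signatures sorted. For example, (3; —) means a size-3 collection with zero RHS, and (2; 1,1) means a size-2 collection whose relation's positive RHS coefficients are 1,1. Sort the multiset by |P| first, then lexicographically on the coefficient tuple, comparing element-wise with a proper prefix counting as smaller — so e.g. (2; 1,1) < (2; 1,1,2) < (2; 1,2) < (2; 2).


8 minimal non-faces of Δ(Σ) (on 8 rays):

  {6,8}:  v_{6} + v_{8} = 0 ; sig = (2; —)
  {1,2}:  v_{1} + v_{2} = v_{5} ; sig = (2; 1)
  {3,8}:  v_{3} + v_{8} = v_{2} + v_{4} ; sig = (2; 1,1)
  {4,5,7}:  v_{4} + v_{5} + v_{7} = 0 ; sig = (3; —)
  {1,3,7}:  v_{1} + v_{3} + v_{7} = v_{6} ; sig = (3; 1)
  {2,4,6}:  v_{2} + v_{4} + v_{6} = v_{3} ; sig = (3; 1)
  {3,5,7}:  v_{3} + v_{5} + v_{7} = v_{2} + v_{6} ; sig = (3; 1,1)
  {4,5,6}:  v_{4} + v_{5} + v_{6} = v_{1} + v_{3} ; sig = (3; 1,1)

so the primitive-relation signature multiset is
[(2; —), (2; 1), (2; 1,1), (3; —), (3; 1), (3; 1), (3; 1,1), (3; 1,1)]


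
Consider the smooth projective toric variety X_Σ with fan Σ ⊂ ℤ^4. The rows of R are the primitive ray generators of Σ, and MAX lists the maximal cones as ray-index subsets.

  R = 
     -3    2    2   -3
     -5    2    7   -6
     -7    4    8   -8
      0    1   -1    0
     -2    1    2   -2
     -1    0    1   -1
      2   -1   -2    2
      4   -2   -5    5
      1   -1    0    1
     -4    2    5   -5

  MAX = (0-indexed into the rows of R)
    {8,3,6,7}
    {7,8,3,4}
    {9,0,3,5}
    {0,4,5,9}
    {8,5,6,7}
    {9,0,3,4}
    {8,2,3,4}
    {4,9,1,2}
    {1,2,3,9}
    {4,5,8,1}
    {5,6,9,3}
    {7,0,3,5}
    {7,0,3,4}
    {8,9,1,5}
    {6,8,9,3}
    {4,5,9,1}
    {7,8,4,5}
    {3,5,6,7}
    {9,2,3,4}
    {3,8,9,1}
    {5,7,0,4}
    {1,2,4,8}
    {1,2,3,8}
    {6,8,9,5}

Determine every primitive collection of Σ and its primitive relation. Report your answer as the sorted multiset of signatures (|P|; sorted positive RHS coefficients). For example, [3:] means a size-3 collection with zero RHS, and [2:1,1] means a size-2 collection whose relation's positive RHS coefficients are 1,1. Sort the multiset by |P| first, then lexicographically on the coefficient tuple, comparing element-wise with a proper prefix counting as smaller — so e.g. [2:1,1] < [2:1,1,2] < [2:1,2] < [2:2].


17 minimal non-faces of Δ(Σ) (on 10 rays):

  • {4,6}:  v_{4} + v_{6} = 0 ; sig = [2:]
  • {7,9}:  v_{7} + v_{9} = 0 ; sig = [2:]
  • {0,8}:  v_{0} + v_{8} = v_{4} ; sig = [2:1]
  • {0,6}:  v_{0} + v_{6} = v_{3} + v_{5} ; sig = [2:1,1]
  • {1,6}:  v_{1} + v_{6} = v_{8} + v_{9} ; sig = [2:1,1]
  • {1,7}:  v_{1} + v_{7} = v_{4} + v_{8} ; sig = [2:1,1]
  • {2,6}:  v_{2} + v_{6} = v_{1} + v_{3} ; sig = [2:1,1]
  • {2,7}:  v_{2} + v_{7} = v_{3} + 2·v_{4} + v_{8} ; sig = [2:1,1,2]
  • {0,2}:  v_{0} + v_{2} = v_{3} + 3·v_{4} + v_{9} ; sig = [2:1,1,3]
  • {0,1}:  v_{0} + v_{1} = 2·v_{4} + v_{9} ; sig = [2:1,2]
  • {2,5}:  v_{2} + v_{5} = 2·v_{4} + v_{9} ; sig = [2:1,2]
  • {3,5,8}:  v_{3} + v_{5} + v_{8} = 0 ; sig = [3:]
  • {1,3,4}:  v_{1} + v_{3} + v_{4} = v_{2} ; sig = [3:1]
  • {3,4,5}:  v_{3} + v_{4} + v_{5} = v_{0} ; sig = [3:1]
  • {4,8,9}:  v_{4} + v_{8} + v_{9} = v_{1} ; sig = [3:1]
  • {1,3,5}:  v_{1} + v_{3} + v_{5} = v_{4} + v_{9} ; sig = [3:1,1]
  • {2,8,9}:  v_{2} + v_{8} + v_{9} = 2·v_{1} + v_{3} ; sig = [3:1,2]

Hence PRS(X_Σ) =
    |P|=2: 11 collections, coeffs (), (), (1), (1,1), (1,1), (1,1), (1,1), (1,1,2), (1,1,3), (1,2), (1,2)
    |P|=3: 6 collections, coeffs (), (1), (1), (1), (1,1), (1,2)


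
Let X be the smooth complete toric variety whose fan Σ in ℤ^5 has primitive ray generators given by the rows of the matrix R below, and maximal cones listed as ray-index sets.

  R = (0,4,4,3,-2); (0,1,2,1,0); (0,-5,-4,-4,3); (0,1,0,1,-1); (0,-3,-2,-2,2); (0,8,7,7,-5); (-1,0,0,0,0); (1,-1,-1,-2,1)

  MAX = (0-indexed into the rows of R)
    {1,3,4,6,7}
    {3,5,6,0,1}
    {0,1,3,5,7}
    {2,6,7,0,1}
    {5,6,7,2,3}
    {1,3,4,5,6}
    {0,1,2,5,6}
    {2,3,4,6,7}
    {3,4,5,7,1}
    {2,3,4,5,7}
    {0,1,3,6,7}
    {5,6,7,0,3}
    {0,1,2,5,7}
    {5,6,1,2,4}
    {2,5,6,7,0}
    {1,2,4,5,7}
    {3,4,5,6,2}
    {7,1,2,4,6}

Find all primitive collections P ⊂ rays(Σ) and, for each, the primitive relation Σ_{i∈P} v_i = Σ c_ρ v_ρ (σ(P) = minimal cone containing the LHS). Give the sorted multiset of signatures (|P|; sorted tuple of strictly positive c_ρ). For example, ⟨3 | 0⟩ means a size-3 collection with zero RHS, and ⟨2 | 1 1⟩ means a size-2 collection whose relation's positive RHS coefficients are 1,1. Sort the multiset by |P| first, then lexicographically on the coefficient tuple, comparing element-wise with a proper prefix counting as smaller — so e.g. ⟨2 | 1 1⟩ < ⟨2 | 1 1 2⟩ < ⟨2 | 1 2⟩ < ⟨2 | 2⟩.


The 5 primitive collections of Σ (r=8, n=5):

  {0,4}:  v_{0} + v_{4} = v_{1}  ⇒ sig = ⟨2 | 1⟩
  {0,2,3}:  v_{0} + v_{2} + v_{3} = 0  ⇒ sig = ⟨3 | 0⟩
  {1,2,3}:  v_{1} + v_{2} + v_{3} = v_{4}  ⇒ sig = ⟨3 | 1⟩
  {4,5,6,7}:  v_{4} + v_{5} + v_{6} + v_{7} = v_{0}  ⇒ sig = ⟨4 | 1⟩
  {1,5,6,7}:  v_{1} + v_{5} + v_{6} + v_{7} = 2·v_{0}  ⇒ sig = ⟨4 | 2⟩

so the primitive-relation signature multiset is
{ ⟨2 | 1⟩,  ⟨3 | 0⟩,  ⟨3 | 1⟩,  ⟨4 | 1⟩,  ⟨4 | 2⟩ }


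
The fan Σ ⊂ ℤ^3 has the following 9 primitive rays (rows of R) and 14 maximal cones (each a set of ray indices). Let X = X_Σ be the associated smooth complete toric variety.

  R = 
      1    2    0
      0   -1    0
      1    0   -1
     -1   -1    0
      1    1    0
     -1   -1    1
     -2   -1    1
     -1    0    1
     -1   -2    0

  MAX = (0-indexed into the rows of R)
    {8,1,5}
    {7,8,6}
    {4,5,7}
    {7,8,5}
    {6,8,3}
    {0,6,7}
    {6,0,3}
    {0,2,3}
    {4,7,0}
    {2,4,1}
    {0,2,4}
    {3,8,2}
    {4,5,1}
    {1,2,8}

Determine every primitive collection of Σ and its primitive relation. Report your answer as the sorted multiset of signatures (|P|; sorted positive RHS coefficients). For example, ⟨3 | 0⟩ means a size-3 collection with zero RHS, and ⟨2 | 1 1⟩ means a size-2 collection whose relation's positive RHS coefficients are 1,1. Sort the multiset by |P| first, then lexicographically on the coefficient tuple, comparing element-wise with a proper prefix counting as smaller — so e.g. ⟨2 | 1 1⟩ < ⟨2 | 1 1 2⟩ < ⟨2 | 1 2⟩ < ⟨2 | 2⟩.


The 15 primitive collections of Σ (r=9, n=3):

  {0,8}:  v_{0} + v_{8} = 0 ; sig = ⟨2 | 0⟩
  {2,7}:  v_{2} + v_{7} = 0 ; sig = ⟨2 | 0⟩
  {3,4}:  v_{3} + v_{4} = 0 ; sig = ⟨2 | 0⟩
  {0,1}:  v_{0} + v_{1} = v_{4} ; sig = ⟨2 | 1⟩
  {1,3}:  v_{1} + v_{3} = v_{8} ; sig = ⟨2 | 1⟩
  {1,7}:  v_{1} + v_{7} = v_{5} ; sig = ⟨2 | 1⟩
  {2,5}:  v_{2} + v_{5} = v_{1} ; sig = ⟨2 | 1⟩
  {2,6}:  v_{2} + v_{6} = v_{3} ; sig = ⟨2 | 1⟩
  {3,7}:  v_{3} + v_{7} = v_{6} ; sig = ⟨2 | 1⟩
  {4,6}:  v_{4} + v_{6} = v_{7} ; sig = ⟨2 | 1⟩
  {4,8}:  v_{4} + v_{8} = v_{1} ; sig = ⟨2 | 1⟩
  {0,5}:  v_{0} + v_{5} = v_{4} + v_{7} ; sig = ⟨2 | 1 1⟩
  {1,6}:  v_{1} + v_{6} = v_{7} + v_{8} ; sig = ⟨2 | 1 1⟩
  {3,5}:  v_{3} + v_{5} = v_{7} + v_{8} ; sig = ⟨2 | 1 1⟩
  {5,6}:  v_{5} + v_{6} = 2·v_{7} + v_{8} ; sig = ⟨2 | 1 2⟩

Hence PRS(X_Σ) =
{ ⟨2 | 0⟩ ×3,  ⟨2 | 1⟩ ×8,  ⟨2 | 1 1⟩ ×3,  ⟨2 | 1 2⟩ }


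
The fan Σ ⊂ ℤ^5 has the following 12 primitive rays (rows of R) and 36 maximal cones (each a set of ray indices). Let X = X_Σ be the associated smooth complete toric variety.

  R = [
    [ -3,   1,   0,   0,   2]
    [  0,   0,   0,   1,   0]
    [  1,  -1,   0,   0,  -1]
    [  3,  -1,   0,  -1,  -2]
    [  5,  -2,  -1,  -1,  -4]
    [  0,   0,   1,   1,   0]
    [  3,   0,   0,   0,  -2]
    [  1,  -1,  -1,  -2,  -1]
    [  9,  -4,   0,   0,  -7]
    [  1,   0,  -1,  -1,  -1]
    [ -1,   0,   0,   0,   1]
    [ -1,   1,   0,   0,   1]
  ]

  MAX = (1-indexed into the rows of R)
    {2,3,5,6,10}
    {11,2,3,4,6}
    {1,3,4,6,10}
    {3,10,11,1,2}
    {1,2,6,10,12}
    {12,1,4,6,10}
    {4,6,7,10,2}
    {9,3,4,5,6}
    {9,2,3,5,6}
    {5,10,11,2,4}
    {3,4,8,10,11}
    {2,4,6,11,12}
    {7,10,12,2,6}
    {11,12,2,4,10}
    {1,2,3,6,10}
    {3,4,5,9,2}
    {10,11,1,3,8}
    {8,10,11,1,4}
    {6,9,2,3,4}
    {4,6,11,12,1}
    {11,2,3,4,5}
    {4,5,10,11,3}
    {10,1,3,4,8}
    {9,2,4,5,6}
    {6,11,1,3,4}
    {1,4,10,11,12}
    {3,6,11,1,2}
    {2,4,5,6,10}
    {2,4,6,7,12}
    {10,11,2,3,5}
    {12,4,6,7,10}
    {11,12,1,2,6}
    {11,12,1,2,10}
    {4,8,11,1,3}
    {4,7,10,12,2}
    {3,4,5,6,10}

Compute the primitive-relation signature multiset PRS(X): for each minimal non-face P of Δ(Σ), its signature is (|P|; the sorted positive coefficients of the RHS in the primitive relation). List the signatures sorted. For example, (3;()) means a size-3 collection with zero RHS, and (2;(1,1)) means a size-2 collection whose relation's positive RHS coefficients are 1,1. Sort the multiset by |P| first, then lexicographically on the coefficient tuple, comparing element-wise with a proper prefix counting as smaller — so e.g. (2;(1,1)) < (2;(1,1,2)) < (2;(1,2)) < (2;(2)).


The 25 primitive collections of Σ (r=12, n=5):

  P = {3,12}:  v_{3} + v_{12} = 0  so sig = (2;())
  P = {1,5}:  v_{1} + v_{5} = v_{3} + v_{10}  so sig = (2;(1,1))
  P = {7,8}:  v_{7} + v_{8} = v_{4} + v_{10}  so sig = (2;(1,1))
  P = {1,7}:  v_{1} + v_{7} = v_{6} + v_{10} + v_{12}  so sig = (2;(1,1,1))
  P = {1,9}:  v_{1} + v_{9} = v_{3} + v_{5} + v_{6}  so sig = (2;(1,1,1))
  P = {2,8}:  v_{2} + v_{8} = v_{3} + v_{10} + v_{11}  so sig = (2;(1,1,1))
  P = {5,12}:  v_{5} + v_{12} = v_{2} + v_{4} + v_{10}  so sig = (2;(1,1,1))
  P = {6,8}:  v_{6} + v_{8} = v_{1} + v_{3} + v_{4}  so sig = (2;(1,1,1))
  P = {7,11}:  v_{7} + v_{11} = v_{2} + v_{4} + v_{12}  so sig = (2;(1,1,1))
  P = {3,7}:  v_{3} + v_{7} = v_{2} + v_{4} + v_{6} + v_{10}  so sig = (2;(1,1,1,1))
  P = {8,12}:  v_{8} + v_{12} = v_{1} + v_{4} + v_{10} + v_{11}  so sig = (2;(1,1,1,1))
  P = {9,12}:  v_{9} + v_{12} = v_{2} + v_{4} + v_{5} + v_{6}  so sig = (2;(1,1,1,1))
  P = {8,9}:  v_{8} + v_{9} = 2·v_{3} + v_{4} + v_{5}  so sig = (2;(1,1,2))
  P = {5,8}:  v_{5} + v_{8} = 2·v_{3} + v_{4} + 2·v_{10} + v_{11}  so sig = (2;(1,1,2,2))
  P = {7,9}:  v_{7} + v_{9} = 2·v_{2} + 2·v_{4} + v_{5} + 2·v_{6} + v_{10}  so sig = (2;(1,1,2,2,2))
  P = {9,10}:  v_{9} + v_{10} = 2·v_{5} + v_{6}  so sig = (2;(1,2))
  P = {5,7}:  v_{5} + v_{7} = 2·v_{2} + 2·v_{4} + v_{6} + 2·v_{10}  so sig = (2;(1,2,2,2))
  P = {9,11}:  v_{9} + v_{11} = 2·v_{2} + 2·v_{3} + 2·v_{4}  so sig = (2;(2,2,2))
  P = {1,2,4}:  v_{1} + v_{2} + v_{4} = 0  so sig = (3;())
  P = {6,10,11}:  v_{6} + v_{10} + v_{11} = 0  so sig = (3;())
  P = {5,6,11}:  v_{5} + v_{6} + v_{11} = v_{2} + v_{3} + v_{4}  so sig = (3;(1,1,1))
  P = {2,3,4,10}:  v_{2} + v_{3} + v_{4} + v_{10} = v_{5}  so sig = (4;(1))
  P = {1,3,4,10,11}:  v_{1} + v_{3} + v_{4} + v_{10} + v_{11} = v_{8}  so sig = (5;(1))
  P = {2,3,4,5,6}:  v_{2} + v_{3} + v_{4} + v_{5} + v_{6} = v_{9}  so sig = (5;(1))
  P = {2,4,6,10,12}:  v_{2} + v_{4} + v_{6} + v_{10} + v_{12} = v_{7}  so sig = (5;(1))

so the primitive-relation signature multiset is
[(2;()), (2;(1,1)), (2;(1,1)), (2;(1,1,1)), (2;(1,1,1)), (2;(1,1,1)), (2;(1,1,1)), (2;(1,1,1)), (2;(1,1,1)), (2;(1,1,1,1)), (2;(1,1,1,1)), (2;(1,1,1,1)), (2;(1,1,2)), (2;(1,1,2,2)), (2;(1,1,2,2,2)), (2;(1,2)), (2;(1,2,2,2)), (2;(2,2,2)), (3;()), (3;()), (3;(1,1,1)), (4;(1)), (5;(1)), (5;(1)), (5;(1))]


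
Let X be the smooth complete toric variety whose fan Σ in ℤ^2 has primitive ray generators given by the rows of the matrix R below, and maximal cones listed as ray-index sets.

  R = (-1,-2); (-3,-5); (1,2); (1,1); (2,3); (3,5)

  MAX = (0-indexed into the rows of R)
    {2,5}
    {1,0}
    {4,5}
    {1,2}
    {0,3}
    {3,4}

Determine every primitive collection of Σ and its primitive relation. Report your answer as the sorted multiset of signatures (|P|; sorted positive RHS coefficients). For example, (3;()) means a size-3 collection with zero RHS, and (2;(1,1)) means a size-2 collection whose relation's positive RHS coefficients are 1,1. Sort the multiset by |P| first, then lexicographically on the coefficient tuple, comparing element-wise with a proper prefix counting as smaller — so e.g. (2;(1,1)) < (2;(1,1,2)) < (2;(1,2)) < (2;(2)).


Primitive collections (9):

  • {0,2}:  v_{0} + v_{2} = 0  →  sig = (2;())
  • {1,5}:  v_{1} + v_{5} = 0  →  sig = (2;())
  • {0,4}:  v_{0} + v_{4} = v_{3}  →  sig = (2;(1))
  • {0,5}:  v_{0} + v_{5} = v_{4}  →  sig = (2;(1))
  • {1,4}:  v_{1} + v_{4} = v_{0}  →  sig = (2;(1))
  • {2,3}:  v_{2} + v_{3} = v_{4}  →  sig = (2;(1))
  • {2,4}:  v_{2} + v_{4} = v_{5}  →  sig = (2;(1))
  • {1,3}:  v_{1} + v_{3} = 2·v_{0}  →  sig = (2;(2))
  • {3,5}:  v_{3} + v_{5} = 2·v_{4}  →  sig = (2;(2))

Sorted signature multiset PRS(X):
    (2;())
    (2;())
    (2;(1))
    (2;(1))
    (2;(1))
    (2;(1))
    (2;(1))
    (2;(2))
    (2;(2))


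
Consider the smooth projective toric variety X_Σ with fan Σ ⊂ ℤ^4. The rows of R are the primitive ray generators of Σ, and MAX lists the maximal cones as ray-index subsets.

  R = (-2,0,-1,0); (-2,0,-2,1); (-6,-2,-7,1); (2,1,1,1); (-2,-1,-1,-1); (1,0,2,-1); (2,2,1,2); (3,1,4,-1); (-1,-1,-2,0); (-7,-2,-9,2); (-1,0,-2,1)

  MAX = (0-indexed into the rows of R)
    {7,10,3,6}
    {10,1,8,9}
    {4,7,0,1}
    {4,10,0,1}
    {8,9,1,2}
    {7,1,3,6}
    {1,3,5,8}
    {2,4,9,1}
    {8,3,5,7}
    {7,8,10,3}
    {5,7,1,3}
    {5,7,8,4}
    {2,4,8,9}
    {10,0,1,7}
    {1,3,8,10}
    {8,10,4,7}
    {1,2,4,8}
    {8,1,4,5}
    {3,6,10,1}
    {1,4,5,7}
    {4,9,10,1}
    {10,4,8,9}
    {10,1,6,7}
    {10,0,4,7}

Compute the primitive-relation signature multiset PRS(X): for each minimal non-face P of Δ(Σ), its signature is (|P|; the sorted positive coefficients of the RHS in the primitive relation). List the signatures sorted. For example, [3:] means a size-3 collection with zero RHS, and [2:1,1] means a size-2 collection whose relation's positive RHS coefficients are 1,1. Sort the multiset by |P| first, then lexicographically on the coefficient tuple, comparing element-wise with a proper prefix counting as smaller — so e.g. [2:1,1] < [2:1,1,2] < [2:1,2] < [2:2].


Δ(Σ) — 11 vertices, 25 min non-faces:

  P = {3,4}:  v_{3} + v_{4} = 0 — sig = [2:]
  P = {5,10}:  v_{5} + v_{10} = 0 — sig = [2:]
  P = {2,10}:  v_{2} + v_{10} = v_{9} — sig = [2:1]
  P = {5,9}:  v_{5} + v_{9} = v_{2} — sig = [2:1]
  P = {0,8}:  v_{0} + v_{8} = v_{4} + v_{10} — sig = [2:1,1]
  P = {2,7}:  v_{2} + v_{7} = v_{4} + v_{10} — sig = [2:1,1]
  P = {6,8}:  v_{6} + v_{8} = v_{3} + v_{10} — sig = [2:1,1]
  P = {0,3}:  v_{0} + v_{3} = v_{1} + v_{7} + v_{10} — sig = [2:1,1,1]
  P = {0,5}:  v_{0} + v_{5} = v_{1} + v_{4} + v_{7} — sig = [2:1,1,1]
  P = {2,3}:  v_{2} + v_{3} = v_{1} + v_{8} + v_{10} — sig = [2:1,1,1]
  P = {2,5}:  v_{2} + v_{5} = v_{1} + v_{4} + v_{8} — sig = [2:1,1,1]
  P = {4,6}:  v_{4} + v_{6} = v_{1} + v_{7} + v_{10} — sig = [2:1,1,1]
  P = {5,6}:  v_{5} + v_{6} = v_{1} + v_{3} + v_{7} — sig = [2:1,1,1]
  P = {3,9}:  v_{3} + v_{9} = v_{1} + v_{8} + 2·v_{10} — sig = [2:1,1,2]
  P = {2,6}:  v_{2} + v_{6} = v_{1} + 2·v_{10} — sig = [2:1,2]
  P = {7,9}:  v_{7} + v_{9} = v_{4} + 2·v_{10} — sig = [2:1,2]
  P = {0,2}:  v_{0} + v_{2} = v_{1} + 2·v_{4} + 2·v_{10} — sig = [2:1,2,2]
  P = {0,9}:  v_{0} + v_{9} = v_{1} + 2·v_{4} + 3·v_{10} — sig = [2:1,2,3]
  P = {6,9}:  v_{6} + v_{9} = v_{1} + 3·v_{10} — sig = [2:1,3]
  P = {0,6}:  v_{0} + v_{6} = 2·v_{1} + 2·v_{7} + 2·v_{10} — sig = [2:2,2,2]
  P = {1,7,8}:  v_{1} + v_{7} + v_{8} = 0 — sig = [3:]
  P = {1,3,7,10}:  v_{1} + v_{3} + v_{7} + v_{10} = v_{6} — sig = [4:1]
  P = {1,4,7,10}:  v_{1} + v_{4} + v_{7} + v_{10} = v_{0} — sig = [4:1]
  P = {1,4,8,10}:  v_{1} + v_{4} + v_{8} + v_{10} = v_{2} — sig = [4:1]
  P = {1,4,8,9}:  v_{1} + v_{4} + v_{8} + v_{9} = 2·v_{2} — sig = [4:2]

Sorted signature multiset PRS(X):
    |P|=2: 20 collections, coeffs (), (), (1), (1), (1,1), (1,1), (1,1), (1,1,1), (1,1,1), (1,1,1), (1,1,1), (1,1,1), (1,1,1), (1,1,2), (1,2), (1,2), (1,2,2), (1,2,3), (1,3), (2,2,2)
    |P|=3: 1 collection, coeffs ()
    |P|=4: 4 collections, coeffs (1), (1), (1), (2)


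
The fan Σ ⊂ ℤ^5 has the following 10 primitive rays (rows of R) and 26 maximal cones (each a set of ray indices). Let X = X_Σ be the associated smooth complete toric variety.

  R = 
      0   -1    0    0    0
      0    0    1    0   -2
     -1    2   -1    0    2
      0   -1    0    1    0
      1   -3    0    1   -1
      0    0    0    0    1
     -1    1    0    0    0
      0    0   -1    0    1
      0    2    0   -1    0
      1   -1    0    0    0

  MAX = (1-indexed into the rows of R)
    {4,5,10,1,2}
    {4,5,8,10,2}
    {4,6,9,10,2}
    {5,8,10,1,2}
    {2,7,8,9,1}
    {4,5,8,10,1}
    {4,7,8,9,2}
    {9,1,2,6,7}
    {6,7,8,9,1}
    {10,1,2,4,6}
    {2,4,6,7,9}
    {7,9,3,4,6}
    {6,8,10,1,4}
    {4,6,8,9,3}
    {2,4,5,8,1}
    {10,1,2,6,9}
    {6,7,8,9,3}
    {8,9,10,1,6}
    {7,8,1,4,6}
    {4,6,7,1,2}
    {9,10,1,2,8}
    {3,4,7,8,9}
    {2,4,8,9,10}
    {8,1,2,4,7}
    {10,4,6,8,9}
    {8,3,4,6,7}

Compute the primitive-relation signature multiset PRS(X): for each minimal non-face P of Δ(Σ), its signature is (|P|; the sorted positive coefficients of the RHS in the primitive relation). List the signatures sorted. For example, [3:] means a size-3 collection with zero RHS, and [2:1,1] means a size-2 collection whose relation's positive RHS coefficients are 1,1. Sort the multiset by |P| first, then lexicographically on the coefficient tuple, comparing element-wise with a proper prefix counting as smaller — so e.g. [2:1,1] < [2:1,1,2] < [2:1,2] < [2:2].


12 collections generate NE(X_Σ); each relation:

  • {7,10}:  v_{7} + v_{10} = 0  ⇒ sig = [2:]
  • {3,5}:  v_{3} + v_{5} = v_{4} + v_{8}  ⇒ sig = [2:1,1]
  • {1,3}:  v_{1} + v_{3} = v_{6} + v_{7} + v_{8}  ⇒ sig = [2:1,1,1]
  • {2,3}:  v_{2} + v_{3} = v_{4} + v_{7} + v_{9}  ⇒ sig = [2:1,1,1]
  • {5,6}:  v_{5} + v_{6} = v_{1} + v_{4} + v_{10}  ⇒ sig = [2:1,1,1]
  • {5,9}:  v_{5} + v_{9} = v_{2} + v_{8} + v_{10}  ⇒ sig = [2:1,1,1]
  • {3,10}:  v_{3} + v_{10} = v_{4} + v_{6} + v_{8} + v_{9}  ⇒ sig = [2:1,1,1,1]
  • {5,7}:  v_{5} + v_{7} = v_{1} + v_{2} + v_{4} + v_{8}  ⇒ sig = [2:1,1,1,1]
  • {1,4,9}:  v_{1} + v_{4} + v_{9} = 0  ⇒ sig = [3:]
  • {2,6,8}:  v_{2} + v_{6} + v_{8} = 0  ⇒ sig = [3:]
  • {1,2,4,8,10}:  v_{1} + v_{2} + v_{4} + v_{8} + v_{10} = v_{5}  ⇒ sig = [5:1]
  • {4,6,7,8,9}:  v_{4} + v_{6} + v_{7} + v_{8} + v_{9} = v_{3}  ⇒ sig = [5:1]

Signatures (|P|; sorted positive RHS coefficients), sorted:
{ [2:],  [2:1,1],  [2:1,1,1] ×4,  [2:1,1,1,1] ×2,  [3:] ×2,  [5:1] ×2 }


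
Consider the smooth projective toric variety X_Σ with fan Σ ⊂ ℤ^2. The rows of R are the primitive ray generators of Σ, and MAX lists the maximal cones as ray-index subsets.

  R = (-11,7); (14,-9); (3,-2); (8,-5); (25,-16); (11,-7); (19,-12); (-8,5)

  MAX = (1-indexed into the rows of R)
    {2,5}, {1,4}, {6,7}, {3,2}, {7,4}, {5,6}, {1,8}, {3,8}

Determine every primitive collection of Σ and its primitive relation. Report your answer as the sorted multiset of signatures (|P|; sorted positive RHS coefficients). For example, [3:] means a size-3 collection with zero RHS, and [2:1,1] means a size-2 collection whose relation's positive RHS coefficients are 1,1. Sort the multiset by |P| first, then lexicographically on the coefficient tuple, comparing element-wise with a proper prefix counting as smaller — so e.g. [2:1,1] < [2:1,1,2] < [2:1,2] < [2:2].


Δ(Σ) — 8 vertices, 20 min non-faces:

  P={1,6}:  v_{1} + v_{6} = 0  ⟹  sig = [2:]
  P={4,8}:  v_{4} + v_{8} = 0  ⟹  sig = [2:]
  P={1,2}:  v_{1} + v_{2} = v_{3}  ⟹  sig = [2:1]
  P={1,3}:  v_{1} + v_{3} = v_{8}  ⟹  sig = [2:1]
  P={1,5}:  v_{1} + v_{5} = v_{2}  ⟹  sig = [2:1]
  P={1,7}:  v_{1} + v_{7} = v_{4}  ⟹  sig = [2:1]
  P={2,6}:  v_{2} + v_{6} = v_{5}  ⟹  sig = [2:1]
  P={3,4}:  v_{3} + v_{4} = v_{6}  ⟹  sig = [2:1]
  P={3,6}:  v_{3} + v_{6} = v_{2}  ⟹  sig = [2:1]
  P={4,6}:  v_{4} + v_{6} = v_{7}  ⟹  sig = [2:1]
  P={6,8}:  v_{6} + v_{8} = v_{3}  ⟹  sig = [2:1]
  P={7,8}:  v_{7} + v_{8} = v_{6}  ⟹  sig = [2:1]
  P={5,8}:  v_{5} + v_{8} = v_{2} + v_{3}  ⟹  sig = [2:1,1]
  P={2,4}:  v_{2} + v_{4} = 2·v_{6}  ⟹  sig = [2:2]
  P={2,8}:  v_{2} + v_{8} = 2·v_{3}  ⟹  sig = [2:2]
  P={3,5}:  v_{3} + v_{5} = 2·v_{2}  ⟹  sig = [2:2]
  P={3,7}:  v_{3} + v_{7} = 2·v_{6}  ⟹  sig = [2:2]
  P={2,7}:  v_{2} + v_{7} = 3·v_{6}  ⟹  sig = [2:3]
  P={4,5}:  v_{4} + v_{5} = 3·v_{6}  ⟹  sig = [2:3]
  P={5,7}:  v_{5} + v_{7} = 4·v_{6}  ⟹  sig = [2:4]

Sorted signature multiset PRS(X):
{ [2:] ×2,  [2:1] ×10,  [2:1,1],  [2:2] ×4,  [2:3] ×2,  [2:4] }


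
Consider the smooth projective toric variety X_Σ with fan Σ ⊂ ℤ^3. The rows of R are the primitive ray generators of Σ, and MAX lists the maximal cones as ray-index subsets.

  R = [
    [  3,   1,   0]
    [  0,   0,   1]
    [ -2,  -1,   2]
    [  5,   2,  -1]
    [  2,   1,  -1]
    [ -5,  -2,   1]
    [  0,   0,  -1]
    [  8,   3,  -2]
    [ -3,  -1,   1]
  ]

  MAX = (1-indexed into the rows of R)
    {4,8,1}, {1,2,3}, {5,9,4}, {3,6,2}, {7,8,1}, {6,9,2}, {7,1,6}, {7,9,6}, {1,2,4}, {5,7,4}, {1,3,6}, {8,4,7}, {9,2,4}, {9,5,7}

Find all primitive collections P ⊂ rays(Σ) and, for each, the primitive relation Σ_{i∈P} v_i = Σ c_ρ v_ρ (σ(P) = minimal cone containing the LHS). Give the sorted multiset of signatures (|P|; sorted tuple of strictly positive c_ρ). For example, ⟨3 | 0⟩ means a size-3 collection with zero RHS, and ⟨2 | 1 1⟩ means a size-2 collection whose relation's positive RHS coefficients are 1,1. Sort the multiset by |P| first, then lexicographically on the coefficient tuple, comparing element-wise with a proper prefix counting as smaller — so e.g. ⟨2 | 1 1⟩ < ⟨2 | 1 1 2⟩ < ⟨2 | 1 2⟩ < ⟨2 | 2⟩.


Δ(Σ) — 9 vertices, 18 min non-faces:

  P={2,7}:  v_{2} + v_{7} = 0 — sig = ⟨2 | 0⟩
  P={4,6}:  v_{4} + v_{6} = 0 — sig = ⟨2 | 0⟩
  P={1,5}:  v_{1} + v_{5} = v_{4} — sig = ⟨2 | 1⟩
  P={1,9}:  v_{1} + v_{9} = v_{2} — sig = ⟨2 | 1⟩
  P={3,5}:  v_{3} + v_{5} = v_{2} — sig = ⟨2 | 1⟩
  P={8,9}:  v_{8} + v_{9} = v_{4} — sig = ⟨2 | 1⟩
  P={2,5}:  v_{2} + v_{5} = v_{4} + v_{9} — sig = ⟨2 | 1 1⟩
  P={2,8}:  v_{2} + v_{8} = v_{1} + v_{4} — sig = ⟨2 | 1 1⟩
  P={3,4}:  v_{3} + v_{4} = v_{1} + v_{2} — sig = ⟨2 | 1 1⟩
  P={3,7}:  v_{3} + v_{7} = v_{1} + v_{6} — sig = ⟨2 | 1 1⟩
  P={5,6}:  v_{5} + v_{6} = v_{7} + v_{9} — sig = ⟨2 | 1 1⟩
  P={6,8}:  v_{6} + v_{8} = v_{1} + v_{7} — sig = ⟨2 | 1 1⟩
  P={3,9}:  v_{3} + v_{9} = 2·v_{2} + v_{6} — sig = ⟨2 | 1 2⟩
  P={5,8}:  v_{5} + v_{8} = 2·v_{4} + v_{7} — sig = ⟨2 | 1 2⟩
  P={3,8}:  v_{3} + v_{8} = 2·v_{1} — sig = ⟨2 | 2⟩
  P={1,2,6}:  v_{1} + v_{2} + v_{6} = v_{3} — sig = ⟨3 | 1⟩
  P={1,4,7}:  v_{1} + v_{4} + v_{7} = v_{8} — sig = ⟨3 | 1⟩
  P={4,7,9}:  v_{4} + v_{7} + v_{9} = v_{5} — sig = ⟨3 | 1⟩

so the primitive-relation signature multiset is
{ ⟨2 | 0⟩ ×2,  ⟨2 | 1⟩ ×4,  ⟨2 | 1 1⟩ ×6,  ⟨2 | 1 2⟩ ×2,  ⟨2 | 2⟩,  ⟨3 | 1⟩ ×3 }


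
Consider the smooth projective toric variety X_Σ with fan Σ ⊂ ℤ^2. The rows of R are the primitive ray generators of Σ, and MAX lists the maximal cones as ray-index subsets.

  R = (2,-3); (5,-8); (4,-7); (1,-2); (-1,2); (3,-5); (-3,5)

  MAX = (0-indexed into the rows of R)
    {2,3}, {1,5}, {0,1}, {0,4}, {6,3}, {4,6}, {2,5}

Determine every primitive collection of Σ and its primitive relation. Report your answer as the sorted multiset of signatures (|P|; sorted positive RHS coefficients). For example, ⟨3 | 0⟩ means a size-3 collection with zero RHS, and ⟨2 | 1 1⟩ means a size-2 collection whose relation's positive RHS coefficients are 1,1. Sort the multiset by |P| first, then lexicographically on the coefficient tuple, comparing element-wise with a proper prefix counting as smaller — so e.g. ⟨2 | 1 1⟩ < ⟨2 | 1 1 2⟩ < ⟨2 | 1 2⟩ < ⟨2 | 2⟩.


14 minimal non-faces of Δ(Σ) (on 7 rays):

  • {3,4}:  v_{3} + v_{4} = 0  →  sig = ⟨2 | 0⟩
  • {5,6}:  v_{5} + v_{6} = 0  →  sig = ⟨2 | 0⟩
  • {0,3}:  v_{0} + v_{3} = v_{5}  →  sig = ⟨2 | 1⟩
  • {0,5}:  v_{0} + v_{5} = v_{1}  →  sig = ⟨2 | 1⟩
  • {0,6}:  v_{0} + v_{6} = v_{4}  →  sig = ⟨2 | 1⟩
  • {1,6}:  v_{1} + v_{6} = v_{0}  →  sig = ⟨2 | 1⟩
  • {2,4}:  v_{2} + v_{4} = v_{5}  →  sig = ⟨2 | 1⟩
  • {2,6}:  v_{2} + v_{6} = v_{3}  →  sig = ⟨2 | 1⟩
  • {3,5}:  v_{3} + v_{5} = v_{2}  →  sig = ⟨2 | 1⟩
  • {4,5}:  v_{4} + v_{5} = v_{0}  →  sig = ⟨2 | 1⟩
  • {0,2}:  v_{0} + v_{2} = 2·v_{5}  →  sig = ⟨2 | 2⟩
  • {1,3}:  v_{1} + v_{3} = 2·v_{5}  →  sig = ⟨2 | 2⟩
  • {1,4}:  v_{1} + v_{4} = 2·v_{0}  →  sig = ⟨2 | 2⟩
  • {1,2}:  v_{1} + v_{2} = 3·v_{5}  →  sig = ⟨2 | 3⟩

Signatures (|P|; sorted positive RHS coefficients), sorted:
{ ⟨2 | 0⟩ ×2,  ⟨2 | 1⟩ ×8,  ⟨2 | 2⟩ ×3,  ⟨2 | 3⟩ }


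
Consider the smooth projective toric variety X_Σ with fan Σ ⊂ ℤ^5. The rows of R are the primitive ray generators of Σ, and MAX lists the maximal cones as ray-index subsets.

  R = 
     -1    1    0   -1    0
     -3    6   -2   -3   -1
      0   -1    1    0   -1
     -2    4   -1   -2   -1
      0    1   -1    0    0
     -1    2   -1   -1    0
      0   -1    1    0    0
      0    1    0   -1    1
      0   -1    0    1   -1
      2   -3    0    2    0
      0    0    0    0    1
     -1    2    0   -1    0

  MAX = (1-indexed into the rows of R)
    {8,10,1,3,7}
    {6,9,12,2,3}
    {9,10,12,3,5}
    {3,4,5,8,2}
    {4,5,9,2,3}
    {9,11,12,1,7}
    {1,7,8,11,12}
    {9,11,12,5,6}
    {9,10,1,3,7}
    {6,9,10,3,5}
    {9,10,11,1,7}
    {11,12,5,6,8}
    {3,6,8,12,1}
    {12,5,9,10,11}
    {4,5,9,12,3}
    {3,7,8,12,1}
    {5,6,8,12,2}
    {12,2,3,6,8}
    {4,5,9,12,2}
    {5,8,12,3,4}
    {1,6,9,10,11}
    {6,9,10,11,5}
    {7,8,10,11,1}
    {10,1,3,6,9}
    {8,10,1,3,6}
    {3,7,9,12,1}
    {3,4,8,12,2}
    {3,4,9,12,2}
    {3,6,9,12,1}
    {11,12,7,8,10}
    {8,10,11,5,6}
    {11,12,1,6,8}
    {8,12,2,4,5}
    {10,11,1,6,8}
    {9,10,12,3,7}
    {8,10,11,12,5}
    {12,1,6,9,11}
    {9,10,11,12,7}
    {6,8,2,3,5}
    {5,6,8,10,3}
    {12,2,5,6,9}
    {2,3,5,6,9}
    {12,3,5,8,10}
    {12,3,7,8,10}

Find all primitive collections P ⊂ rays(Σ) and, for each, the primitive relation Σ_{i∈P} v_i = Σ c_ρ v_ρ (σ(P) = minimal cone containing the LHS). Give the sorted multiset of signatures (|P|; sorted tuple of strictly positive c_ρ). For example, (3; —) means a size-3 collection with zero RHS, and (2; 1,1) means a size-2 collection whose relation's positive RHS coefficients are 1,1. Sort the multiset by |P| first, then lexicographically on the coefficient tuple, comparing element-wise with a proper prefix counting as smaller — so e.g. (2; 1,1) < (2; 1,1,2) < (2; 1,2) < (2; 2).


The 18 primitive collections of Σ (r=12, n=5):

  P={5,7}:  v_{5} + v_{7} = 0  ⟹  sig = (2; —)
  P={8,9}:  v_{8} + v_{9} = 0  ⟹  sig = (2; —)
  P={1,5}:  v_{1} + v_{5} = v_{6}  ⟹  sig = (2; 1)
  P={3,11}:  v_{3} + v_{11} = v_{7}  ⟹  sig = (2; 1)
  P={4,6}:  v_{4} + v_{6} = v_{2}  ⟹  sig = (2; 1)
  P={6,7}:  v_{6} + v_{7} = v_{1}  ⟹  sig = (2; 1)
  P={4,11}:  v_{4} + v_{11} = v_{6} + v_{12}  ⟹  sig = (2; 1,1)
  P={4,7}:  v_{4} + v_{7} = v_{3} + v_{6} + v_{12}  ⟹  sig = (2; 1,1,1)
  P={1,4}:  v_{1} + v_{4} = v_{3} + 2·v_{6} + v_{12}  ⟹  sig = (2; 1,1,2)
  P={2,7}:  v_{2} + v_{7} = v_{3} + 2·v_{6} + v_{12}  ⟹  sig = (2; 1,1,2)
  P={2,10}:  v_{2} + v_{10} = v_{3} + 2·v_{5} + v_{6}  ⟹  sig = (2; 1,1,2)
  P={1,2}:  v_{1} + v_{2} = v_{3} + 3·v_{6} + v_{12}  ⟹  sig = (2; 1,1,3)
  P={2,11}:  v_{2} + v_{11} = 2·v_{6} + v_{12}  ⟹  sig = (2; 1,2)
  P={4,10}:  v_{4} + v_{10} = v_{3} + 2·v_{5}  ⟹  sig = (2; 1,2)
  P={1,10,12}:  v_{1} + v_{10} + v_{12} = 0  ⟹  sig = (3; —)
  P={6,10,12}:  v_{6} + v_{10} + v_{12} = v_{5}  ⟹  sig = (3; 1)
  P={3,5,6,12}:  v_{3} + v_{5} + v_{6} + v_{12} = v_{4}  ⟹  sig = (4; 1)
  P={2,3,5,12}:  v_{2} + v_{3} + v_{5} + v_{12} = 2·v_{4}  ⟹  sig = (4; 2)

Signatures (|P|; sorted positive RHS coefficients), sorted:
[(2; —), (2; —), (2; 1), (2; 1), (2; 1), (2; 1), (2; 1,1), (2; 1,1,1), (2; 1,1,2), (2; 1,1,2), (2; 1,1,2), (2; 1,1,3), (2; 1,2), (2; 1,2), (3; —), (3; 1), (4; 1), (4; 2)]


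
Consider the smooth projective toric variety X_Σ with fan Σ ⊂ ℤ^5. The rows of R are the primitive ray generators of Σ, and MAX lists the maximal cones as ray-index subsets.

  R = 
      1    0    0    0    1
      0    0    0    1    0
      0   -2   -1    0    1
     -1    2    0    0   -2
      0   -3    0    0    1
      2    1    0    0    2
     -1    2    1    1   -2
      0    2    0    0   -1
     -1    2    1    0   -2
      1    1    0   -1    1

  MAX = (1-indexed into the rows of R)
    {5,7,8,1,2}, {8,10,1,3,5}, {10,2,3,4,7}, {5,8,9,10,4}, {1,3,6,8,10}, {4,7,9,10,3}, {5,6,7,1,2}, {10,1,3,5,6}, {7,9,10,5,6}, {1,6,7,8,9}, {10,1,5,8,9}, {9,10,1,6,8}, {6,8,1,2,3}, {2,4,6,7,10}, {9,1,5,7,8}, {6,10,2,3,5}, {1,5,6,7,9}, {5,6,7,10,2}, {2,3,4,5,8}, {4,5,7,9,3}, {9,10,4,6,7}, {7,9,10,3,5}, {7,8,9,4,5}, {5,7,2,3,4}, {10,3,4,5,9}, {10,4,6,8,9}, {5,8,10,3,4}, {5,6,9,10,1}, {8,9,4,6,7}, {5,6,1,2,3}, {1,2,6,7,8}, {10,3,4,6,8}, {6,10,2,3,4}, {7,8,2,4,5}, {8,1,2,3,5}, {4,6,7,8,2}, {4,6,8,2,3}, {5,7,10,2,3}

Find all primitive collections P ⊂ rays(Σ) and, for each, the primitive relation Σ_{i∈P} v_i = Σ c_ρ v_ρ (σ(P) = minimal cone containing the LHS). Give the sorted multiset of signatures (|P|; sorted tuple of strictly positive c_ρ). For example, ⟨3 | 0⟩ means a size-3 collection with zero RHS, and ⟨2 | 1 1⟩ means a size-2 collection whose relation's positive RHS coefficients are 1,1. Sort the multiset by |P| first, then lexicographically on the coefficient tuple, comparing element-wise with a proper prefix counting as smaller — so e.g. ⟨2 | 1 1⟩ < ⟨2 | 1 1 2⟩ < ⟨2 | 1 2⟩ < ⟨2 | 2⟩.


|primitive collections| = 16. Relations:

  P = {1,4}:  v_{1} + v_{4} = v_{8}  so sig = ⟨2 | 1⟩
  P = {2,9}:  v_{2} + v_{9} = v_{7}  so sig = ⟨2 | 1⟩
  P = {1,3,9}:  v_{1} + v_{3} + v_{9} = 0  so sig = ⟨3 | 0⟩
  P = {1,2,10}:  v_{1} + v_{2} + v_{10} = v_{6}  so sig = ⟨3 | 1⟩
  P = {1,3,7}:  v_{1} + v_{3} + v_{7} = v_{2}  so sig = ⟨3 | 1⟩
  P = {3,8,9}:  v_{3} + v_{8} + v_{9} = v_{4}  so sig = ⟨3 | 1⟩
  P = {4,5,6}:  v_{4} + v_{5} + v_{6} = v_{1}  so sig = ⟨3 | 1⟩
  P = {1,7,10}:  v_{1} + v_{7} + v_{10} = v_{6} + v_{9}  so sig = ⟨3 | 1 1⟩
  P = {2,8,10}:  v_{2} + v_{8} + v_{10} = v_{4} + v_{6}  so sig = ⟨3 | 1 1⟩
  P = {3,6,9}:  v_{3} + v_{6} + v_{9} = v_{2} + v_{10}  so sig = ⟨3 | 1 1⟩
  P = {3,7,8}:  v_{3} + v_{7} + v_{8} = v_{2} + v_{4}  so sig = ⟨3 | 1 1⟩
  P = {7,8,10}:  v_{7} + v_{8} + v_{10} = v_{4} + v_{6} + v_{9}  so sig = ⟨3 | 1 1 1⟩
  P = {3,6,7}:  v_{3} + v_{6} + v_{7} = 2·v_{2} + v_{10}  so sig = ⟨3 | 1 2⟩
  P = {5,6,8}:  v_{5} + v_{6} + v_{8} = 2·v_{1}  so sig = ⟨3 | 2⟩
  P = {2,4,5,10}:  v_{2} + v_{4} + v_{5} + v_{10} = 0  so sig = ⟨4 | 0⟩
  P = {4,5,7,10}:  v_{4} + v_{5} + v_{7} + v_{10} = v_{9}  so sig = ⟨4 | 1⟩

so the primitive-relation signature multiset is
[⟨2 | 1⟩, ⟨2 | 1⟩, ⟨3 | 0⟩, ⟨3 | 1⟩, ⟨3 | 1⟩, ⟨3 | 1⟩, ⟨3 | 1⟩, ⟨3 | 1 1⟩, ⟨3 | 1 1⟩, ⟨3 | 1 1⟩, ⟨3 | 1 1⟩, ⟨3 | 1 1 1⟩, ⟨3 | 1 2⟩, ⟨3 | 2⟩, ⟨4 | 0⟩, ⟨4 | 1⟩]
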